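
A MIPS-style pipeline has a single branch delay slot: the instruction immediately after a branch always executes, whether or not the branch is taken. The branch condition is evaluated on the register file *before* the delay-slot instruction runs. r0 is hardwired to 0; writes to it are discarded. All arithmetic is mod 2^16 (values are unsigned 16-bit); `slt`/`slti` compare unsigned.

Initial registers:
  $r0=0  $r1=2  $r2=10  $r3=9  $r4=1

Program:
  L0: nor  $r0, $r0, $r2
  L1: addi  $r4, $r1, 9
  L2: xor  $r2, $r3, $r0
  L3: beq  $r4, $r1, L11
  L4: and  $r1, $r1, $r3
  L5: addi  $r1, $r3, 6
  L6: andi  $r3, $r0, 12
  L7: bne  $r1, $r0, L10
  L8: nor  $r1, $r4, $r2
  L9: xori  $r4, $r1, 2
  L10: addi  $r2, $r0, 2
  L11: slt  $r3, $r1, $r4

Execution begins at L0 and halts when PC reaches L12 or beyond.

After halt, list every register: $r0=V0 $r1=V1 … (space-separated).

$r0=0 $r1=65524 $r2=2 $r3=0 $r4=11

PC=0  nor  $r0, $r0, $r2     | $r0=0 $r1=2 $r2=10 $r3=9 $r4=1
PC=1  addi  $r4, $r1, 9      | $r0=0 $r1=2 $r2=10 $r3=9 $r4=11
PC=2  xor  $r2, $r3, $r0     | $r0=0 $r1=2 $r2=9 $r3=9 $r4=11
PC=3  beq  $r4, $r1, L11     | $r0=0 $r1=2 $r2=9 $r3=9 $r4=11  [not taken]
PC=4  and  $r1, $r1, $r3     | $r0=0 $r1=0 $r2=9 $r3=9 $r4=11
PC=5  addi  $r1, $r3, 6      | $r0=0 $r1=15 $r2=9 $r3=9 $r4=11
PC=6  andi  $r3, $r0, 12     | $r0=0 $r1=15 $r2=9 $r3=0 $r4=11
PC=7  bne  $r1, $r0, L10     | $r0=0 $r1=15 $r2=9 $r3=0 $r4=11  [TAKEN]
PC=8  nor  $r1, $r4, $r2     | $r0=0 $r1=65524 $r2=9 $r3=0 $r4=11
PC=10 addi  $r2, $r0, 2      | $r0=0 $r1=65524 $r2=2 $r3=0 $r4=11
PC=11 slt  $r3, $r1, $r4     | $r0=0 $r1=65524 $r2=2 $r3=0 $r4=11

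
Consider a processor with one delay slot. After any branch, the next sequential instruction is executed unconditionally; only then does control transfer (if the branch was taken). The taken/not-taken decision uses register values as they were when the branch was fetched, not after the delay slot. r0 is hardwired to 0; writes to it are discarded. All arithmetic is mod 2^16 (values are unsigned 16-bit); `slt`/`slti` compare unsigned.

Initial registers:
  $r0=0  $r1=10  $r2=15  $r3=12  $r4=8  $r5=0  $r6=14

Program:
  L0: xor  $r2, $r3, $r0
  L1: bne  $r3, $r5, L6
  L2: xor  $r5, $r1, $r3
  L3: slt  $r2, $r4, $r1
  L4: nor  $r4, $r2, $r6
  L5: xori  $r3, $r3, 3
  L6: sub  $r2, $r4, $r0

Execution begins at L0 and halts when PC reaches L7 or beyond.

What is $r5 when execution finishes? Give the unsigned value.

#0 xor  $r2, $r3, $r0 ; 0/10/12/12/8/0/14
#1 bne  $r3, $r5, L6 ; 0/10/12/12/8/0/14 ; →target
#2 xor  $r5, $r1, $r3 ; 0/10/12/12/8/6/14
#6 sub  $r2, $r4, $r0 ; 0/10/8/12/8/6/14

6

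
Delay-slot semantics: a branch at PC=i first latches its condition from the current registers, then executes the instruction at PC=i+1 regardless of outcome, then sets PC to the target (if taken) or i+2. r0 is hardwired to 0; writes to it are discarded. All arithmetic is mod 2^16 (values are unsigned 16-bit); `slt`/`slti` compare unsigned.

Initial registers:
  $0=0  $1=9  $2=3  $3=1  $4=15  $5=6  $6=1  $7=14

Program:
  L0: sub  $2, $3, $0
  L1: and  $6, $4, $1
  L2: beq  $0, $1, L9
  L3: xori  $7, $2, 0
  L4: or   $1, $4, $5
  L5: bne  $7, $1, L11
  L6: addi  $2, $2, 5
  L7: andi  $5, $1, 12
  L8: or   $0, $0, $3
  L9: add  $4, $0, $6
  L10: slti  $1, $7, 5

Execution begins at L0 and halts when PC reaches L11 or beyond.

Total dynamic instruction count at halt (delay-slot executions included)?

#0 sub  $2, $3, $0 ; 0/9/1/1/15/6/1/14
#1 and  $6, $4, $1 ; 0/9/1/1/15/6/9/14
#2 beq  $0, $1, L9 ; 0/9/1/1/15/6/9/14 ; →fallthru
#3 xori  $7, $2, 0 ; 0/9/1/1/15/6/9/1
#4 or   $1, $4, $5 ; 0/15/1/1/15/6/9/1
#5 bne  $7, $1, L11 ; 0/15/1/1/15/6/9/1 ; →target
#6 addi  $2, $2, 5 ; 0/15/6/1/15/6/9/1

7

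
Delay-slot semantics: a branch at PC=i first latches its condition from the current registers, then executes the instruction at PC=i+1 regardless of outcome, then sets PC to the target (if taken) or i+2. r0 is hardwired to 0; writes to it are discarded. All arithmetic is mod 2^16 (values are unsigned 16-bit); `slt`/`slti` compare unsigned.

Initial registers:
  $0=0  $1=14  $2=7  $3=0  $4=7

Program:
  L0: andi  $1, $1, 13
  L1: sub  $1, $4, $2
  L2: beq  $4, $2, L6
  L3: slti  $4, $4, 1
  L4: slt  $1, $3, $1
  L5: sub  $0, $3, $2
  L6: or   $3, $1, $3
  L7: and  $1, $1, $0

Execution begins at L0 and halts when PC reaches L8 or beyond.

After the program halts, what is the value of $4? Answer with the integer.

0

[0] andi  $1, $1, 13  →  {$0:0, $1:12, $2:7, $3:0, $4:7}
[1] sub  $1, $4, $2  →  {$0:0, $1:0, $2:7, $3:0, $4:7}
[2] beq  $4, $2, L6  →  {$0:0, $1:0, $2:7, $3:0, $4:7}  ⟨branch taken⟩
[3] slti  $4, $4, 1  →  {$0:0, $1:0, $2:7, $3:0, $4:0}
[6] or   $3, $1, $3  →  {$0:0, $1:0, $2:7, $3:0, $4:0}
[7] and  $1, $1, $0  →  {$0:0, $1:0, $2:7, $3:0, $4:0}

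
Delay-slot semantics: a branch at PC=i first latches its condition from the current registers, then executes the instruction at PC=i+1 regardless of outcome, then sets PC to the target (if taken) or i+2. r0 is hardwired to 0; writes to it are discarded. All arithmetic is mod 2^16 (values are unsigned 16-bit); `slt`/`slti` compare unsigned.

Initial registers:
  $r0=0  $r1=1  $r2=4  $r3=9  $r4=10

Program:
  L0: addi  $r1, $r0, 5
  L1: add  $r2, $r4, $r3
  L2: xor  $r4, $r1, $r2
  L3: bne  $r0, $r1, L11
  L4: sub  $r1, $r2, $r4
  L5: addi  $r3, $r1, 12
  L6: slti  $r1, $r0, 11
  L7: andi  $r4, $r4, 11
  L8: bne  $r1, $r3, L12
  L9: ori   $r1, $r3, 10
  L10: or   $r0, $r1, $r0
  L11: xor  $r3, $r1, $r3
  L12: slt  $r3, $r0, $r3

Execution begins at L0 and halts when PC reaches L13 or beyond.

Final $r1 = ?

[0] addi  $r1, $r0, 5  →  {$r0:0, $r1:5, $r2:4, $r3:9, $r4:10}
[1] add  $r2, $r4, $r3  →  {$r0:0, $r1:5, $r2:19, $r3:9, $r4:10}
[2] xor  $r4, $r1, $r2  →  {$r0:0, $r1:5, $r2:19, $r3:9, $r4:22}
[3] bne  $r0, $r1, L11  →  {$r0:0, $r1:5, $r2:19, $r3:9, $r4:22}  ⟨branch taken⟩
[4] sub  $r1, $r2, $r4  →  {$r0:0, $r1:65533, $r2:19, $r3:9, $r4:22}
[11] xor  $r3, $r1, $r3  →  {$r0:0, $r1:65533, $r2:19, $r3:65524, $r4:22}
[12] slt  $r3, $r0, $r3  →  {$r0:0, $r1:65533, $r2:19, $r3:1, $r4:22}

65533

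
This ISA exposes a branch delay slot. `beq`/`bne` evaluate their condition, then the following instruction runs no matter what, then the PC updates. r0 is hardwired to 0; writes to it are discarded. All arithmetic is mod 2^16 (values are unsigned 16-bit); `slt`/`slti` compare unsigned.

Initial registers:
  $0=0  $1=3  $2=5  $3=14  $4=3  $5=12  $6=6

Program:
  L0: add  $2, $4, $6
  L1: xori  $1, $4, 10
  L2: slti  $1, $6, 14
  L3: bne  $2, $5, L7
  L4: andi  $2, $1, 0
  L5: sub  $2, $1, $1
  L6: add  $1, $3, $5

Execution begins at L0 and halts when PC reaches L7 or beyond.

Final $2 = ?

0

PC=0  add  $2, $4, $6        | $0=0 $1=3 $2=9 $3=14 $4=3 $5=12 $6=6
PC=1  xori  $1, $4, 10       | $0=0 $1=9 $2=9 $3=14 $4=3 $5=12 $6=6
PC=2  slti  $1, $6, 14       | $0=0 $1=1 $2=9 $3=14 $4=3 $5=12 $6=6
PC=3  bne  $2, $5, L7        | $0=0 $1=1 $2=9 $3=14 $4=3 $5=12 $6=6  [TAKEN]
PC=4  andi  $2, $1, 0        | $0=0 $1=1 $2=0 $3=14 $4=3 $5=12 $6=6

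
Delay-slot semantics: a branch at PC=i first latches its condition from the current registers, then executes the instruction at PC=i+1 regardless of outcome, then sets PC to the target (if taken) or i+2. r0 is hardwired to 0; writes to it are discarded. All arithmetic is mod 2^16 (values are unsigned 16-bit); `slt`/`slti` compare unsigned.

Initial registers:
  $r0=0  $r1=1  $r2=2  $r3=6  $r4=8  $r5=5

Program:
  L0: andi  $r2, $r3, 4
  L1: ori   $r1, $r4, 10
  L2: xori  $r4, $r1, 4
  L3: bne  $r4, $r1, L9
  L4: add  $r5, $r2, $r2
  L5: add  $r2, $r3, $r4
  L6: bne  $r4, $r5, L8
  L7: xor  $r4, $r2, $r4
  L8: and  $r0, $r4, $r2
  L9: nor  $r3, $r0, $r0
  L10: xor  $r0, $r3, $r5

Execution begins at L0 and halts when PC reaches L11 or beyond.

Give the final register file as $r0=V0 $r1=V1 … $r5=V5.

  step pc=0: andi  $r2, $r3, 4  regs=(0,1,4,6,8,5)
  step pc=1: ori   $r1, $r4, 10  regs=(0,10,4,6,8,5)
  step pc=2: xori  $r4, $r1, 4  regs=(0,10,4,6,14,5)
  step pc=3: bne  $r4, $r1, L9  cond=T  regs=(0,10,4,6,14,5)
  step pc=4: add  $r5, $r2, $r2  regs=(0,10,4,6,14,8)
  step pc=9: nor  $r3, $r0, $r0  regs=(0,10,4,65535,14,8)
  step pc=10: xor  $r0, $r3, $r5  regs=(0,10,4,65535,14,8)

$r0=0 $r1=10 $r2=4 $r3=65535 $r4=14 $r5=8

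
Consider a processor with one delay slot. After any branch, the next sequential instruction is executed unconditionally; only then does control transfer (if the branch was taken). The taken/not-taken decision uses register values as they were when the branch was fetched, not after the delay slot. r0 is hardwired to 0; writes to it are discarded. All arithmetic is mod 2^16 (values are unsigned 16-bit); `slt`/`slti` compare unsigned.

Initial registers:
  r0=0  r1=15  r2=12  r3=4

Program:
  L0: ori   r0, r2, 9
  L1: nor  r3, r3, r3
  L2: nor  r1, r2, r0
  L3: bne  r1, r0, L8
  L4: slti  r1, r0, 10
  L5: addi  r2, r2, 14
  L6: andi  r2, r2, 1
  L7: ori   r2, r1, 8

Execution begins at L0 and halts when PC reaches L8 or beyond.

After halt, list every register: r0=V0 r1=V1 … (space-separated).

r0=0 r1=1 r2=12 r3=65531

  step pc=0: ori   r0, r2, 9  regs=(0,15,12,4)
  step pc=1: nor  r3, r3, r3  regs=(0,15,12,65531)
  step pc=2: nor  r1, r2, r0  regs=(0,65523,12,65531)
  step pc=3: bne  r1, r0, L8  cond=T  regs=(0,65523,12,65531)
  step pc=4: slti  r1, r0, 10  regs=(0,1,12,65531)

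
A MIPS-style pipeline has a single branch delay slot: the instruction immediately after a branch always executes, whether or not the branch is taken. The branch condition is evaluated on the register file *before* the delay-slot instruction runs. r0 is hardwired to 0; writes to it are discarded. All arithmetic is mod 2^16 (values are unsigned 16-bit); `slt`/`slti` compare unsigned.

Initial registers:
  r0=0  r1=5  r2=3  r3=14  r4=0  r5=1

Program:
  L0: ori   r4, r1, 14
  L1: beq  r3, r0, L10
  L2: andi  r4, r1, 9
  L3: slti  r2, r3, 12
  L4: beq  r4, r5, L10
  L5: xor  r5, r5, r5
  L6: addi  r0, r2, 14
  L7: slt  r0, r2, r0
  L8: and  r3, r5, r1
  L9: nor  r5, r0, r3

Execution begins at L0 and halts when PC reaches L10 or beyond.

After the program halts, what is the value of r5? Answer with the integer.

0

  step pc=0: ori   r4, r1, 14  regs=(0,5,3,14,15,1)
  step pc=1: beq  r3, r0, L10  cond=F  regs=(0,5,3,14,15,1)
  step pc=2: andi  r4, r1, 9  regs=(0,5,3,14,1,1)
  step pc=3: slti  r2, r3, 12  regs=(0,5,0,14,1,1)
  step pc=4: beq  r4, r5, L10  cond=T  regs=(0,5,0,14,1,1)
  step pc=5: xor  r5, r5, r5  regs=(0,5,0,14,1,0)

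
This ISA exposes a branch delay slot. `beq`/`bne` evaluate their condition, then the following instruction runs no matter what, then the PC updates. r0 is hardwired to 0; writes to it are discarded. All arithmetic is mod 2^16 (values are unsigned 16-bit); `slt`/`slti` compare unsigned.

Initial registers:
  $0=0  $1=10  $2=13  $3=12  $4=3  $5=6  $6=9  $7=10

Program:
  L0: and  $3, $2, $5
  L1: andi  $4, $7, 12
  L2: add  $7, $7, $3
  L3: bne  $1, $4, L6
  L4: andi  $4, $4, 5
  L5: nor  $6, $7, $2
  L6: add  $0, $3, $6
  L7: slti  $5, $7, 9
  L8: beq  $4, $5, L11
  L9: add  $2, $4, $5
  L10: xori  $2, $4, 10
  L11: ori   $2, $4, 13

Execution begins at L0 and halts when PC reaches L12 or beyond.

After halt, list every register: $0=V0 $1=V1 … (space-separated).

  step pc=0: and  $3, $2, $5  regs=(0,10,13,4,3,6,9,10)
  step pc=1: andi  $4, $7, 12  regs=(0,10,13,4,8,6,9,10)
  step pc=2: add  $7, $7, $3  regs=(0,10,13,4,8,6,9,14)
  step pc=3: bne  $1, $4, L6  cond=T  regs=(0,10,13,4,8,6,9,14)
  step pc=4: andi  $4, $4, 5  regs=(0,10,13,4,0,6,9,14)
  step pc=6: add  $0, $3, $6  regs=(0,10,13,4,0,6,9,14)
  step pc=7: slti  $5, $7, 9  regs=(0,10,13,4,0,0,9,14)
  step pc=8: beq  $4, $5, L11  cond=T  regs=(0,10,13,4,0,0,9,14)
  step pc=9: add  $2, $4, $5  regs=(0,10,0,4,0,0,9,14)
  step pc=11: ori   $2, $4, 13  regs=(0,10,13,4,0,0,9,14)

$0=0 $1=10 $2=13 $3=4 $4=0 $5=0 $6=9 $7=14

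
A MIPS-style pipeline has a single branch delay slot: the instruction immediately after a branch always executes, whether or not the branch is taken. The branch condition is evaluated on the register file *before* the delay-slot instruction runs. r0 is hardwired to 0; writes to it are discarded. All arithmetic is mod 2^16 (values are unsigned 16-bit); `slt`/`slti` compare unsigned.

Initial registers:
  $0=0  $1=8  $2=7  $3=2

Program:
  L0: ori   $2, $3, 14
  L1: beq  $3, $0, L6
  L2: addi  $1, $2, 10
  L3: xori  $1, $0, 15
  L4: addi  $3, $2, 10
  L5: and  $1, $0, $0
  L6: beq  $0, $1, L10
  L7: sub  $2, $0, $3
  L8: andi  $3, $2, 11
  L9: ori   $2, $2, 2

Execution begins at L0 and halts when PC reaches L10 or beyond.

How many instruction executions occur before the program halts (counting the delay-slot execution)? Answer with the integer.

PC=0  ori   $2, $3, 14       | $0=0 $1=8 $2=14 $3=2
PC=1  beq  $3, $0, L6        | $0=0 $1=8 $2=14 $3=2  [not taken]
PC=2  addi  $1, $2, 10       | $0=0 $1=24 $2=14 $3=2
PC=3  xori  $1, $0, 15       | $0=0 $1=15 $2=14 $3=2
PC=4  addi  $3, $2, 10       | $0=0 $1=15 $2=14 $3=24
PC=5  and  $1, $0, $0        | $0=0 $1=0 $2=14 $3=24
PC=6  beq  $0, $1, L10       | $0=0 $1=0 $2=14 $3=24  [TAKEN]
PC=7  sub  $2, $0, $3        | $0=0 $1=0 $2=65512 $3=24

8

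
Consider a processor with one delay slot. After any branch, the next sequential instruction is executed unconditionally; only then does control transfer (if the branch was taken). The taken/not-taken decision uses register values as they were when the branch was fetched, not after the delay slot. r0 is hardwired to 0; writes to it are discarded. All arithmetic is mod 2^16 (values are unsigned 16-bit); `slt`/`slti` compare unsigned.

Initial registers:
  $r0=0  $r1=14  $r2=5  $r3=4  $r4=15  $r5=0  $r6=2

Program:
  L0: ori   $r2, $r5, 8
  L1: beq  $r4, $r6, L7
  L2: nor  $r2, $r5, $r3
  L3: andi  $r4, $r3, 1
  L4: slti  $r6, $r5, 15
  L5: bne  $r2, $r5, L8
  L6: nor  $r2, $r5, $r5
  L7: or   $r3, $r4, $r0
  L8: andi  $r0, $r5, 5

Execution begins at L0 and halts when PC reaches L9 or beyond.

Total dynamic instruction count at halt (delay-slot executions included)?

8

PC=0  ori   $r2, $r5, 8      | $r0=0 $r1=14 $r2=8 $r3=4 $r4=15 $r5=0 $r6=2
PC=1  beq  $r4, $r6, L7      | $r0=0 $r1=14 $r2=8 $r3=4 $r4=15 $r5=0 $r6=2  [not taken]
PC=2  nor  $r2, $r5, $r3     | $r0=0 $r1=14 $r2=65531 $r3=4 $r4=15 $r5=0 $r6=2
PC=3  andi  $r4, $r3, 1      | $r0=0 $r1=14 $r2=65531 $r3=4 $r4=0 $r5=0 $r6=2
PC=4  slti  $r6, $r5, 15     | $r0=0 $r1=14 $r2=65531 $r3=4 $r4=0 $r5=0 $r6=1
PC=5  bne  $r2, $r5, L8      | $r0=0 $r1=14 $r2=65531 $r3=4 $r4=0 $r5=0 $r6=1  [TAKEN]
PC=6  nor  $r2, $r5, $r5     | $r0=0 $r1=14 $r2=65535 $r3=4 $r4=0 $r5=0 $r6=1
PC=8  andi  $r0, $r5, 5      | $r0=0 $r1=14 $r2=65535 $r3=4 $r4=0 $r5=0 $r6=1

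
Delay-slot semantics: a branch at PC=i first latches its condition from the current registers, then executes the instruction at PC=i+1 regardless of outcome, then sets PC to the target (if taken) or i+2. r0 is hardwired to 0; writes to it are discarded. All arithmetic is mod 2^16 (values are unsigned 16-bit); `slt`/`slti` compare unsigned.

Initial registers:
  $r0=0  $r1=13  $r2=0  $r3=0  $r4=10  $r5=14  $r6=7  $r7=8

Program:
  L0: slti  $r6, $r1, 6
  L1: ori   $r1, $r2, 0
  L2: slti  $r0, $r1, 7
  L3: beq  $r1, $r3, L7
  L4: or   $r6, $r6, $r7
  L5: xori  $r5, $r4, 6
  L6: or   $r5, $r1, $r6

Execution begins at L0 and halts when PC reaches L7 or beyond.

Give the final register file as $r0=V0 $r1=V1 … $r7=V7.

$r0=0 $r1=0 $r2=0 $r3=0 $r4=10 $r5=14 $r6=8 $r7=8

  step pc=0: slti  $r6, $r1, 6  regs=(0,13,0,0,10,14,0,8)
  step pc=1: ori   $r1, $r2, 0  regs=(0,0,0,0,10,14,0,8)
  step pc=2: slti  $r0, $r1, 7  regs=(0,0,0,0,10,14,0,8)
  step pc=3: beq  $r1, $r3, L7  cond=T  regs=(0,0,0,0,10,14,0,8)
  step pc=4: or   $r6, $r6, $r7  regs=(0,0,0,0,10,14,8,8)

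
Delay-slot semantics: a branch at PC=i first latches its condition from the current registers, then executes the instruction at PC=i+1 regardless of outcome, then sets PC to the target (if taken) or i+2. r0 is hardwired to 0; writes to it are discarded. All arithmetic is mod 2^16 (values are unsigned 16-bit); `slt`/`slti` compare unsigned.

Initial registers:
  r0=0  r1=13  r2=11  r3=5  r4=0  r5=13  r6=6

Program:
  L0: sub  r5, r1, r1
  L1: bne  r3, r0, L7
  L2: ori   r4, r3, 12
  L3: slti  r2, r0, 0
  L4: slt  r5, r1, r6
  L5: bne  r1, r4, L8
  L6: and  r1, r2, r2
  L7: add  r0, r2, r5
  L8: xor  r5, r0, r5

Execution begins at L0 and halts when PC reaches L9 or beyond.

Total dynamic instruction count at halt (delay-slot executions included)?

  step pc=0: sub  r5, r1, r1  regs=(0,13,11,5,0,0,6)
  step pc=1: bne  r3, r0, L7  cond=T  regs=(0,13,11,5,0,0,6)
  step pc=2: ori   r4, r3, 12  regs=(0,13,11,5,13,0,6)
  step pc=7: add  r0, r2, r5  regs=(0,13,11,5,13,0,6)
  step pc=8: xor  r5, r0, r5  regs=(0,13,11,5,13,0,6)

5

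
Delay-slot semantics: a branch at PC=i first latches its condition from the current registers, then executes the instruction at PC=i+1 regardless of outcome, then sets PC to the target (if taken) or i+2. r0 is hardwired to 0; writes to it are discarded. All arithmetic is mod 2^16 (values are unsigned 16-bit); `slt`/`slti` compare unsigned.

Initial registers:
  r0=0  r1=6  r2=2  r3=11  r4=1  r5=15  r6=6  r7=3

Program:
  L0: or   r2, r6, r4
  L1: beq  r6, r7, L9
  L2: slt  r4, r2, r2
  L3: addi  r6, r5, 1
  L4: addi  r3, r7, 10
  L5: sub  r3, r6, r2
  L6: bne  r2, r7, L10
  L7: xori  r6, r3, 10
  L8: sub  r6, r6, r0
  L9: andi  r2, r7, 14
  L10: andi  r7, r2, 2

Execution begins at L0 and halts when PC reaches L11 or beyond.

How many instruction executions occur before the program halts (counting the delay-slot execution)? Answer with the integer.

PC=0  or   r2, r6, r4        | r0=0 r1=6 r2=7 r3=11 r4=1 r5=15 r6=6 r7=3
PC=1  beq  r6, r7, L9        | r0=0 r1=6 r2=7 r3=11 r4=1 r5=15 r6=6 r7=3  [not taken]
PC=2  slt  r4, r2, r2        | r0=0 r1=6 r2=7 r3=11 r4=0 r5=15 r6=6 r7=3
PC=3  addi  r6, r5, 1        | r0=0 r1=6 r2=7 r3=11 r4=0 r5=15 r6=16 r7=3
PC=4  addi  r3, r7, 10       | r0=0 r1=6 r2=7 r3=13 r4=0 r5=15 r6=16 r7=3
PC=5  sub  r3, r6, r2        | r0=0 r1=6 r2=7 r3=9 r4=0 r5=15 r6=16 r7=3
PC=6  bne  r2, r7, L10       | r0=0 r1=6 r2=7 r3=9 r4=0 r5=15 r6=16 r7=3  [TAKEN]
PC=7  xori  r6, r3, 10       | r0=0 r1=6 r2=7 r3=9 r4=0 r5=15 r6=3 r7=3
PC=10 andi  r7, r2, 2        | r0=0 r1=6 r2=7 r3=9 r4=0 r5=15 r6=3 r7=2

9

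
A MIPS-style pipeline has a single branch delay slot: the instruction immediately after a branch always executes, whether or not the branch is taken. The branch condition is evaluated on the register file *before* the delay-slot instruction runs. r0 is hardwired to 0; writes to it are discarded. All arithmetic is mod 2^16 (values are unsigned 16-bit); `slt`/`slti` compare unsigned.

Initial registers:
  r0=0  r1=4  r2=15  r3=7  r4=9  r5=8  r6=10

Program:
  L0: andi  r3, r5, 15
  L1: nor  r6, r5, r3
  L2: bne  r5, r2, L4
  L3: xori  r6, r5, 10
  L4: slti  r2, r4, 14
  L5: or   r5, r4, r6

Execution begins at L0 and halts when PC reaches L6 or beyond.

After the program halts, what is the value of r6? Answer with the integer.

2

  step pc=0: andi  r3, r5, 15  regs=(0,4,15,8,9,8,10)
  step pc=1: nor  r6, r5, r3  regs=(0,4,15,8,9,8,65527)
  step pc=2: bne  r5, r2, L4  cond=T  regs=(0,4,15,8,9,8,65527)
  step pc=3: xori  r6, r5, 10  regs=(0,4,15,8,9,8,2)
  step pc=4: slti  r2, r4, 14  regs=(0,4,1,8,9,8,2)
  step pc=5: or   r5, r4, r6  regs=(0,4,1,8,9,11,2)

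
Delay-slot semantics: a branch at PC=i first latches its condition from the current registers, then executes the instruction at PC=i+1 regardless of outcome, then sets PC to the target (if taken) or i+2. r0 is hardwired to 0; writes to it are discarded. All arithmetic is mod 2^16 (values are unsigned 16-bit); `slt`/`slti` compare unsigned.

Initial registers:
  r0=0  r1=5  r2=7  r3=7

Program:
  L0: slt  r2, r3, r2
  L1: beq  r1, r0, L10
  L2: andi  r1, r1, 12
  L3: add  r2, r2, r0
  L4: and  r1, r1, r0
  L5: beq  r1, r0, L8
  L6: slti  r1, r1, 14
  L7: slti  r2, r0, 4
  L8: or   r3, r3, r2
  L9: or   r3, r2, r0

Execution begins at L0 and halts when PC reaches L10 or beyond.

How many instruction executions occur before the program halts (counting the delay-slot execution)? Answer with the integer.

  step pc=0: slt  r2, r3, r2  regs=(0,5,0,7)
  step pc=1: beq  r1, r0, L10  cond=F  regs=(0,5,0,7)
  step pc=2: andi  r1, r1, 12  regs=(0,4,0,7)
  step pc=3: add  r2, r2, r0  regs=(0,4,0,7)
  step pc=4: and  r1, r1, r0  regs=(0,0,0,7)
  step pc=5: beq  r1, r0, L8  cond=T  regs=(0,0,0,7)
  step pc=6: slti  r1, r1, 14  regs=(0,1,0,7)
  step pc=8: or   r3, r3, r2  regs=(0,1,0,7)
  step pc=9: or   r3, r2, r0  regs=(0,1,0,0)

9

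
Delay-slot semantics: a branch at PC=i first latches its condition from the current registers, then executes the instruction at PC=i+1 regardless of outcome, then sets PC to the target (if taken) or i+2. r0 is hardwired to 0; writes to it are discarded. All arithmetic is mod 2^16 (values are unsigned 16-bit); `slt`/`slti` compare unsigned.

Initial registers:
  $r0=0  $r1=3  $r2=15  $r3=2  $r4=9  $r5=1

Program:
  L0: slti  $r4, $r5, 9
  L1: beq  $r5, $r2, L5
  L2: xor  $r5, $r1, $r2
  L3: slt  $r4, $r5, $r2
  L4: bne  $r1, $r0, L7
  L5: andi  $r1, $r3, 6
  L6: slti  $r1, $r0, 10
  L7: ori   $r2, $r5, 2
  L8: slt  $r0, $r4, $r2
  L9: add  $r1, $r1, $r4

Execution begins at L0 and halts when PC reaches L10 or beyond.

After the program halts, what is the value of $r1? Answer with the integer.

  step pc=0: slti  $r4, $r5, 9  regs=(0,3,15,2,1,1)
  step pc=1: beq  $r5, $r2, L5  cond=F  regs=(0,3,15,2,1,1)
  step pc=2: xor  $r5, $r1, $r2  regs=(0,3,15,2,1,12)
  step pc=3: slt  $r4, $r5, $r2  regs=(0,3,15,2,1,12)
  step pc=4: bne  $r1, $r0, L7  cond=T  regs=(0,3,15,2,1,12)
  step pc=5: andi  $r1, $r3, 6  regs=(0,2,15,2,1,12)
  step pc=7: ori   $r2, $r5, 2  regs=(0,2,14,2,1,12)
  step pc=8: slt  $r0, $r4, $r2  regs=(0,2,14,2,1,12)
  step pc=9: add  $r1, $r1, $r4  regs=(0,3,14,2,1,12)

3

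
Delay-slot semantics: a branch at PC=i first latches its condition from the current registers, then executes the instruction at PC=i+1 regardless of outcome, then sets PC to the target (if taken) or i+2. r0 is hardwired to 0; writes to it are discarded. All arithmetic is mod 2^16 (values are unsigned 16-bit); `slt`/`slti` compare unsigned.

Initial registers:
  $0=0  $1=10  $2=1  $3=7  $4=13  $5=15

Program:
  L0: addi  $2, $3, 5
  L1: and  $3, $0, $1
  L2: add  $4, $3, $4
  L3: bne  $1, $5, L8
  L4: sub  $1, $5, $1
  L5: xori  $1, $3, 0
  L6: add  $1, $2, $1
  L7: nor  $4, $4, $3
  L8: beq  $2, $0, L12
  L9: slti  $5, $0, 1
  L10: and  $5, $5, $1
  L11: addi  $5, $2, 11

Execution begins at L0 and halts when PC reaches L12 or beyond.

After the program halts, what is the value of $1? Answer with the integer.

[0] addi  $2, $3, 5  →  {$0:0, $1:10, $2:12, $3:7, $4:13, $5:15}
[1] and  $3, $0, $1  →  {$0:0, $1:10, $2:12, $3:0, $4:13, $5:15}
[2] add  $4, $3, $4  →  {$0:0, $1:10, $2:12, $3:0, $4:13, $5:15}
[3] bne  $1, $5, L8  →  {$0:0, $1:10, $2:12, $3:0, $4:13, $5:15}  ⟨branch taken⟩
[4] sub  $1, $5, $1  →  {$0:0, $1:5, $2:12, $3:0, $4:13, $5:15}
[8] beq  $2, $0, L12  →  {$0:0, $1:5, $2:12, $3:0, $4:13, $5:15}  ⟨branch fallthrough⟩
[9] slti  $5, $0, 1  →  {$0:0, $1:5, $2:12, $3:0, $4:13, $5:1}
[10] and  $5, $5, $1  →  {$0:0, $1:5, $2:12, $3:0, $4:13, $5:1}
[11] addi  $5, $2, 11  →  {$0:0, $1:5, $2:12, $3:0, $4:13, $5:23}

5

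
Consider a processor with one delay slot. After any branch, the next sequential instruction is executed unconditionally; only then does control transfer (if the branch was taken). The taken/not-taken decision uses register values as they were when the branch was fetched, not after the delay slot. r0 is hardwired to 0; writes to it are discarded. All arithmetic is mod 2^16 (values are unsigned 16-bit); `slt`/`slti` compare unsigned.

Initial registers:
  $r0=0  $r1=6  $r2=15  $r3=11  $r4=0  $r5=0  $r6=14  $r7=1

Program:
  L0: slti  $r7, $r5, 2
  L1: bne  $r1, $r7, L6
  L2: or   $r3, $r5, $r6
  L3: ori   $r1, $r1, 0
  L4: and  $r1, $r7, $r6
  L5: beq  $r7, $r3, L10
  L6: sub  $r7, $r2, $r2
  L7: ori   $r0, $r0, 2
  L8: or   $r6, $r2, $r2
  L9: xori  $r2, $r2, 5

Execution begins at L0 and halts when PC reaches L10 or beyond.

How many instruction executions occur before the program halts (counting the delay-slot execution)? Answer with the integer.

7

#0 slti  $r7, $r5, 2 ; 0/6/15/11/0/0/14/1
#1 bne  $r1, $r7, L6 ; 0/6/15/11/0/0/14/1 ; →target
#2 or   $r3, $r5, $r6 ; 0/6/15/14/0/0/14/1
#6 sub  $r7, $r2, $r2 ; 0/6/15/14/0/0/14/0
#7 ori   $r0, $r0, 2 ; 0/6/15/14/0/0/14/0
#8 or   $r6, $r2, $r2 ; 0/6/15/14/0/0/15/0
#9 xori  $r2, $r2, 5 ; 0/6/10/14/0/0/15/0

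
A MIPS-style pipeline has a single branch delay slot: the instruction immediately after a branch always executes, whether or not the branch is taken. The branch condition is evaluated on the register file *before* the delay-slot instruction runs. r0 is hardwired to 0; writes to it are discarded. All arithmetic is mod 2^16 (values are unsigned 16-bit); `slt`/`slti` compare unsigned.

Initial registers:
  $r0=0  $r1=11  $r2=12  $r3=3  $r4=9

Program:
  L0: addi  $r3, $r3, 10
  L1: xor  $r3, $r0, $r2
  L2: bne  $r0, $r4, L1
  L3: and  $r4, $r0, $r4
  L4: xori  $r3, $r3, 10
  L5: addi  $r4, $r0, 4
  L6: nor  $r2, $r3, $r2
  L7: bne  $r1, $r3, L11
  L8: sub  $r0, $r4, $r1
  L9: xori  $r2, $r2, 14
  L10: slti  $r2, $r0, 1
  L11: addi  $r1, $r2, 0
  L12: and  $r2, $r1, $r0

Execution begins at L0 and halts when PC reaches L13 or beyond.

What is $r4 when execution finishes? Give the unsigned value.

  step pc=0: addi  $r3, $r3, 10  regs=(0,11,12,13,9)
  step pc=1: xor  $r3, $r0, $r2  regs=(0,11,12,12,9)
  step pc=2: bne  $r0, $r4, L1  cond=T  regs=(0,11,12,12,9)
  step pc=3: and  $r4, $r0, $r4  regs=(0,11,12,12,0)
  step pc=1: xor  $r3, $r0, $r2  regs=(0,11,12,12,0)
  step pc=2: bne  $r0, $r4, L1  cond=F  regs=(0,11,12,12,0)
  step pc=3: and  $r4, $r0, $r4  regs=(0,11,12,12,0)
  step pc=4: xori  $r3, $r3, 10  regs=(0,11,12,6,0)
  step pc=5: addi  $r4, $r0, 4  regs=(0,11,12,6,4)
  step pc=6: nor  $r2, $r3, $r2  regs=(0,11,65521,6,4)
  step pc=7: bne  $r1, $r3, L11  cond=T  regs=(0,11,65521,6,4)
  step pc=8: sub  $r0, $r4, $r1  regs=(0,11,65521,6,4)
  step pc=11: addi  $r1, $r2, 0  regs=(0,65521,65521,6,4)
  step pc=12: and  $r2, $r1, $r0  regs=(0,65521,0,6,4)

4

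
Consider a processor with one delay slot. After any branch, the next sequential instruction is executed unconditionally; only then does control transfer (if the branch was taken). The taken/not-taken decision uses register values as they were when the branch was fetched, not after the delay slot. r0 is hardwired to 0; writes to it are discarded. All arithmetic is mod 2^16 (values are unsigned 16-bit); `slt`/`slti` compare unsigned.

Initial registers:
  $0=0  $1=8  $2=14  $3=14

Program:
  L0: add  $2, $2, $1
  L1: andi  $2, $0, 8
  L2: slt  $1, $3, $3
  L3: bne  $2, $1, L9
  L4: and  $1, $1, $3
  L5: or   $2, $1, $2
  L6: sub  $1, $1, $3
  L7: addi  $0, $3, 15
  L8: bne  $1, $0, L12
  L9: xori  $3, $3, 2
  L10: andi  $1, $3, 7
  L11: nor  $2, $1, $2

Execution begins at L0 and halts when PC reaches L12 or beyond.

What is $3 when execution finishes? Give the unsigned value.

12

  step pc=0: add  $2, $2, $1  regs=(0,8,22,14)
  step pc=1: andi  $2, $0, 8  regs=(0,8,0,14)
  step pc=2: slt  $1, $3, $3  regs=(0,0,0,14)
  step pc=3: bne  $2, $1, L9  cond=F  regs=(0,0,0,14)
  step pc=4: and  $1, $1, $3  regs=(0,0,0,14)
  step pc=5: or   $2, $1, $2  regs=(0,0,0,14)
  step pc=6: sub  $1, $1, $3  regs=(0,65522,0,14)
  step pc=7: addi  $0, $3, 15  regs=(0,65522,0,14)
  step pc=8: bne  $1, $0, L12  cond=T  regs=(0,65522,0,14)
  step pc=9: xori  $3, $3, 2  regs=(0,65522,0,12)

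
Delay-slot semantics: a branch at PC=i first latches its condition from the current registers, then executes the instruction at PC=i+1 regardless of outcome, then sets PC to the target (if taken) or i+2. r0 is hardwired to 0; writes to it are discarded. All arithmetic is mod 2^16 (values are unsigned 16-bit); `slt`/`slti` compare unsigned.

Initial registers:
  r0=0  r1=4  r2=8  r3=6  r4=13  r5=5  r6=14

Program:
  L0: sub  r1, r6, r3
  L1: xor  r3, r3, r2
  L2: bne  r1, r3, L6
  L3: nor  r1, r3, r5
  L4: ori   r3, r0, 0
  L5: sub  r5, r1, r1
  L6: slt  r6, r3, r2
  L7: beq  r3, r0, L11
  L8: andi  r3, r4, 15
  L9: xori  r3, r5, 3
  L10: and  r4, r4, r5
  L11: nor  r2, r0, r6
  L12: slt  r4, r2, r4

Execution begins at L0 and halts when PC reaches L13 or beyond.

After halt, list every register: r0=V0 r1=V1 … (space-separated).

r0=0 r1=65520 r2=65535 r3=6 r4=0 r5=5 r6=0

  step pc=0: sub  r1, r6, r3  regs=(0,8,8,6,13,5,14)
  step pc=1: xor  r3, r3, r2  regs=(0,8,8,14,13,5,14)
  step pc=2: bne  r1, r3, L6  cond=T  regs=(0,8,8,14,13,5,14)
  step pc=3: nor  r1, r3, r5  regs=(0,65520,8,14,13,5,14)
  step pc=6: slt  r6, r3, r2  regs=(0,65520,8,14,13,5,0)
  step pc=7: beq  r3, r0, L11  cond=F  regs=(0,65520,8,14,13,5,0)
  step pc=8: andi  r3, r4, 15  regs=(0,65520,8,13,13,5,0)
  step pc=9: xori  r3, r5, 3  regs=(0,65520,8,6,13,5,0)
  step pc=10: and  r4, r4, r5  regs=(0,65520,8,6,5,5,0)
  step pc=11: nor  r2, r0, r6  regs=(0,65520,65535,6,5,5,0)
  step pc=12: slt  r4, r2, r4  regs=(0,65520,65535,6,0,5,0)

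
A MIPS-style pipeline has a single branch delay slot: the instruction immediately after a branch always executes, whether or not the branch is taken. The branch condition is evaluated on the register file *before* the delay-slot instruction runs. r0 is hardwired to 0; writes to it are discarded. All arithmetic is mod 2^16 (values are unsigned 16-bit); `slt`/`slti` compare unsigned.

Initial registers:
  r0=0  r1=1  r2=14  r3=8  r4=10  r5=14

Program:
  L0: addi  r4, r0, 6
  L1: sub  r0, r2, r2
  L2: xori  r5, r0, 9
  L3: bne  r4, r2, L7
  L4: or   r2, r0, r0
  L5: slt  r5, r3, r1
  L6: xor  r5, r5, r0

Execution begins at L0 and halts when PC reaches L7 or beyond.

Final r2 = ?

[0] addi  r4, r0, 6  →  {r0:0, r1:1, r2:14, r3:8, r4:6, r5:14}
[1] sub  r0, r2, r2  →  {r0:0, r1:1, r2:14, r3:8, r4:6, r5:14}
[2] xori  r5, r0, 9  →  {r0:0, r1:1, r2:14, r3:8, r4:6, r5:9}
[3] bne  r4, r2, L7  →  {r0:0, r1:1, r2:14, r3:8, r4:6, r5:9}  ⟨branch taken⟩
[4] or   r2, r0, r0  →  {r0:0, r1:1, r2:0, r3:8, r4:6, r5:9}

0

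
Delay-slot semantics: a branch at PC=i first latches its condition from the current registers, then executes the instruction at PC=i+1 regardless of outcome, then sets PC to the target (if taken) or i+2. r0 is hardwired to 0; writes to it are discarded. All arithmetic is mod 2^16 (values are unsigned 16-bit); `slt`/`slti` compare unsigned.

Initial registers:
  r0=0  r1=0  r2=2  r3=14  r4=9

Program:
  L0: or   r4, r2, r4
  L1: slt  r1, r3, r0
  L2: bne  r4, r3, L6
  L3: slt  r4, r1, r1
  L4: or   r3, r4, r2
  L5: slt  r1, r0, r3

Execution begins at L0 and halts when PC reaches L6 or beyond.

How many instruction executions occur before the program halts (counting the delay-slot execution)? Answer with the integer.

PC=0  or   r4, r2, r4        | r0=0 r1=0 r2=2 r3=14 r4=11
PC=1  slt  r1, r3, r0        | r0=0 r1=0 r2=2 r3=14 r4=11
PC=2  bne  r4, r3, L6        | r0=0 r1=0 r2=2 r3=14 r4=11  [TAKEN]
PC=3  slt  r4, r1, r1        | r0=0 r1=0 r2=2 r3=14 r4=0

4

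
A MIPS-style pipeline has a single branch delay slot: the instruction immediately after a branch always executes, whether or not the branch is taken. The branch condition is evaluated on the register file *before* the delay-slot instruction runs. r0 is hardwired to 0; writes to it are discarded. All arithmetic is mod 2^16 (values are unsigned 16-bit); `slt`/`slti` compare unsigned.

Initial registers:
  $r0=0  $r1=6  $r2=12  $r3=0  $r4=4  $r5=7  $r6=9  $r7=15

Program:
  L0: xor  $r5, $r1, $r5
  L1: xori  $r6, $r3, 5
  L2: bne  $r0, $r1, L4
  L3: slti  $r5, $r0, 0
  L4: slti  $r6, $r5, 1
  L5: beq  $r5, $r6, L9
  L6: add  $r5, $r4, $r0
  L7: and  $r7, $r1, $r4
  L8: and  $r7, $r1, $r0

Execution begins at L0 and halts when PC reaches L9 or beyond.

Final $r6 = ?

1

  step pc=0: xor  $r5, $r1, $r5  regs=(0,6,12,0,4,1,9,15)
  step pc=1: xori  $r6, $r3, 5  regs=(0,6,12,0,4,1,5,15)
  step pc=2: bne  $r0, $r1, L4  cond=T  regs=(0,6,12,0,4,1,5,15)
  step pc=3: slti  $r5, $r0, 0  regs=(0,6,12,0,4,0,5,15)
  step pc=4: slti  $r6, $r5, 1  regs=(0,6,12,0,4,0,1,15)
  step pc=5: beq  $r5, $r6, L9  cond=F  regs=(0,6,12,0,4,0,1,15)
  step pc=6: add  $r5, $r4, $r0  regs=(0,6,12,0,4,4,1,15)
  step pc=7: and  $r7, $r1, $r4  regs=(0,6,12,0,4,4,1,4)
  step pc=8: and  $r7, $r1, $r0  regs=(0,6,12,0,4,4,1,0)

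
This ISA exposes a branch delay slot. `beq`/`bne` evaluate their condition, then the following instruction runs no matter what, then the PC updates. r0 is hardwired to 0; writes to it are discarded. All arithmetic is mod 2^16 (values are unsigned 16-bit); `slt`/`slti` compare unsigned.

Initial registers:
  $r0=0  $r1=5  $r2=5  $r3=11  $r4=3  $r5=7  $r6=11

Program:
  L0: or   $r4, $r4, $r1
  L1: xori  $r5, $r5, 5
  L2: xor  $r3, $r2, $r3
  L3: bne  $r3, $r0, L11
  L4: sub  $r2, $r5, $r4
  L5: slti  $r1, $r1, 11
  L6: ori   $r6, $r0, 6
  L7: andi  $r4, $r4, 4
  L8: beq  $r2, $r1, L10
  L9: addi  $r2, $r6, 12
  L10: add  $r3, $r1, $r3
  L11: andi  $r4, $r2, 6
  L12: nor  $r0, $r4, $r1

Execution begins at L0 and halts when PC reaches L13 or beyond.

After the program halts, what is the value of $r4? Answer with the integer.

2

PC=0  or   $r4, $r4, $r1     | $r0=0 $r1=5 $r2=5 $r3=11 $r4=7 $r5=7 $r6=11
PC=1  xori  $r5, $r5, 5      | $r0=0 $r1=5 $r2=5 $r3=11 $r4=7 $r5=2 $r6=11
PC=2  xor  $r3, $r2, $r3     | $r0=0 $r1=5 $r2=5 $r3=14 $r4=7 $r5=2 $r6=11
PC=3  bne  $r3, $r0, L11     | $r0=0 $r1=5 $r2=5 $r3=14 $r4=7 $r5=2 $r6=11  [TAKEN]
PC=4  sub  $r2, $r5, $r4     | $r0=0 $r1=5 $r2=65531 $r3=14 $r4=7 $r5=2 $r6=11
PC=11 andi  $r4, $r2, 6      | $r0=0 $r1=5 $r2=65531 $r3=14 $r4=2 $r5=2 $r6=11
PC=12 nor  $r0, $r4, $r1     | $r0=0 $r1=5 $r2=65531 $r3=14 $r4=2 $r5=2 $r6=11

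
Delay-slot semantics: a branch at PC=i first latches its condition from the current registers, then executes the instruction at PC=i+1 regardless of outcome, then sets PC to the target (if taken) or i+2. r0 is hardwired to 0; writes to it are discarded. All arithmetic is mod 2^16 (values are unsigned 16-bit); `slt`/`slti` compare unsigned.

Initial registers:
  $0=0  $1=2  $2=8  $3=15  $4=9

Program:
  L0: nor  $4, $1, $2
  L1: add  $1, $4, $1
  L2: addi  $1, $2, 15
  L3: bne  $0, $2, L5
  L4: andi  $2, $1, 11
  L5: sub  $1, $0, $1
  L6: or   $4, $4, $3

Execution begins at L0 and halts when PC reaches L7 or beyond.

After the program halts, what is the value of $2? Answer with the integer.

PC=0  nor  $4, $1, $2        | $0=0 $1=2 $2=8 $3=15 $4=65525
PC=1  add  $1, $4, $1        | $0=0 $1=65527 $2=8 $3=15 $4=65525
PC=2  addi  $1, $2, 15       | $0=0 $1=23 $2=8 $3=15 $4=65525
PC=3  bne  $0, $2, L5        | $0=0 $1=23 $2=8 $3=15 $4=65525  [TAKEN]
PC=4  andi  $2, $1, 11       | $0=0 $1=23 $2=3 $3=15 $4=65525
PC=5  sub  $1, $0, $1        | $0=0 $1=65513 $2=3 $3=15 $4=65525
PC=6  or   $4, $4, $3        | $0=0 $1=65513 $2=3 $3=15 $4=65535

3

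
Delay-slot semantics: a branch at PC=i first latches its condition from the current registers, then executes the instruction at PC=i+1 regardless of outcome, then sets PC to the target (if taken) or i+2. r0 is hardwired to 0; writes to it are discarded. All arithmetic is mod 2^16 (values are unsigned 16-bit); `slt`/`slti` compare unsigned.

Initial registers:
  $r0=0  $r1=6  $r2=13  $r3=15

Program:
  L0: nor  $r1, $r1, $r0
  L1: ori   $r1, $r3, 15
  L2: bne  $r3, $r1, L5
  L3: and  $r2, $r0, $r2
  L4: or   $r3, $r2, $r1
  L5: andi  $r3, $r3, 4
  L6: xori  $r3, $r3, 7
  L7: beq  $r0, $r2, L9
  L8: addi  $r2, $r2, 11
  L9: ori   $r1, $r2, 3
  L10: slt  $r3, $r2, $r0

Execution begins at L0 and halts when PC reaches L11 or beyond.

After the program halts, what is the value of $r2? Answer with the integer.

[0] nor  $r1, $r1, $r0  →  {$r0:0, $r1:65529, $r2:13, $r3:15}
[1] ori   $r1, $r3, 15  →  {$r0:0, $r1:15, $r2:13, $r3:15}
[2] bne  $r3, $r1, L5  →  {$r0:0, $r1:15, $r2:13, $r3:15}  ⟨branch fallthrough⟩
[3] and  $r2, $r0, $r2  →  {$r0:0, $r1:15, $r2:0, $r3:15}
[4] or   $r3, $r2, $r1  →  {$r0:0, $r1:15, $r2:0, $r3:15}
[5] andi  $r3, $r3, 4  →  {$r0:0, $r1:15, $r2:0, $r3:4}
[6] xori  $r3, $r3, 7  →  {$r0:0, $r1:15, $r2:0, $r3:3}
[7] beq  $r0, $r2, L9  →  {$r0:0, $r1:15, $r2:0, $r3:3}  ⟨branch taken⟩
[8] addi  $r2, $r2, 11  →  {$r0:0, $r1:15, $r2:11, $r3:3}
[9] ori   $r1, $r2, 3  →  {$r0:0, $r1:11, $r2:11, $r3:3}
[10] slt  $r3, $r2, $r0  →  {$r0:0, $r1:11, $r2:11, $r3:0}

11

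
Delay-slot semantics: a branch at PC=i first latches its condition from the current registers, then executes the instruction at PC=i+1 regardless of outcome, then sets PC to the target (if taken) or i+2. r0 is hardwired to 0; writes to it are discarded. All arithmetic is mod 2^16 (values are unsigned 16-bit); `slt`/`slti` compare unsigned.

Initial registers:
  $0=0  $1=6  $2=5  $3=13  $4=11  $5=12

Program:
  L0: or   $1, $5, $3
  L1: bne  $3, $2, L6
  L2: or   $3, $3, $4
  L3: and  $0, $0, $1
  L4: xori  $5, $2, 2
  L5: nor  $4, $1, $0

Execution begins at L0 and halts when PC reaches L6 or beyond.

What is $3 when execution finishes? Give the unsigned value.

[0] or   $1, $5, $3  →  {$0:0, $1:13, $2:5, $3:13, $4:11, $5:12}
[1] bne  $3, $2, L6  →  {$0:0, $1:13, $2:5, $3:13, $4:11, $5:12}  ⟨branch taken⟩
[2] or   $3, $3, $4  →  {$0:0, $1:13, $2:5, $3:15, $4:11, $5:12}

15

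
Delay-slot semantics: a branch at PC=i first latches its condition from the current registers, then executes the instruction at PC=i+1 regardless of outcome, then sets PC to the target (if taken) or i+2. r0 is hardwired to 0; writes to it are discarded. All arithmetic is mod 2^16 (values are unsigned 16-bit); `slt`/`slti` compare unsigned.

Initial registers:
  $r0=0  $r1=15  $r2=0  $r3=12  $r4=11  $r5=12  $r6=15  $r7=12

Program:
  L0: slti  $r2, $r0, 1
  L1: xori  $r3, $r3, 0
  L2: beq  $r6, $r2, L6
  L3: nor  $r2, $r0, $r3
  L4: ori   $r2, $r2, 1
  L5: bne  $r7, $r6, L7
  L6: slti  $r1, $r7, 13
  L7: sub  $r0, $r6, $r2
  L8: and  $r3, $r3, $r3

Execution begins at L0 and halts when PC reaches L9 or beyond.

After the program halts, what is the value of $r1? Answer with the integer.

1

PC=0  slti  $r2, $r0, 1      | $r0=0 $r1=15 $r2=1 $r3=12 $r4=11 $r5=12 $r6=15 $r7=12
PC=1  xori  $r3, $r3, 0      | $r0=0 $r1=15 $r2=1 $r3=12 $r4=11 $r5=12 $r6=15 $r7=12
PC=2  beq  $r6, $r2, L6      | $r0=0 $r1=15 $r2=1 $r3=12 $r4=11 $r5=12 $r6=15 $r7=12  [not taken]
PC=3  nor  $r2, $r0, $r3     | $r0=0 $r1=15 $r2=65523 $r3=12 $r4=11 $r5=12 $r6=15 $r7=12
PC=4  ori   $r2, $r2, 1      | $r0=0 $r1=15 $r2=65523 $r3=12 $r4=11 $r5=12 $r6=15 $r7=12
PC=5  bne  $r7, $r6, L7      | $r0=0 $r1=15 $r2=65523 $r3=12 $r4=11 $r5=12 $r6=15 $r7=12  [TAKEN]
PC=6  slti  $r1, $r7, 13     | $r0=0 $r1=1 $r2=65523 $r3=12 $r4=11 $r5=12 $r6=15 $r7=12
PC=7  sub  $r0, $r6, $r2     | $r0=0 $r1=1 $r2=65523 $r3=12 $r4=11 $r5=12 $r6=15 $r7=12
PC=8  and  $r3, $r3, $r3     | $r0=0 $r1=1 $r2=65523 $r3=12 $r4=11 $r5=12 $r6=15 $r7=12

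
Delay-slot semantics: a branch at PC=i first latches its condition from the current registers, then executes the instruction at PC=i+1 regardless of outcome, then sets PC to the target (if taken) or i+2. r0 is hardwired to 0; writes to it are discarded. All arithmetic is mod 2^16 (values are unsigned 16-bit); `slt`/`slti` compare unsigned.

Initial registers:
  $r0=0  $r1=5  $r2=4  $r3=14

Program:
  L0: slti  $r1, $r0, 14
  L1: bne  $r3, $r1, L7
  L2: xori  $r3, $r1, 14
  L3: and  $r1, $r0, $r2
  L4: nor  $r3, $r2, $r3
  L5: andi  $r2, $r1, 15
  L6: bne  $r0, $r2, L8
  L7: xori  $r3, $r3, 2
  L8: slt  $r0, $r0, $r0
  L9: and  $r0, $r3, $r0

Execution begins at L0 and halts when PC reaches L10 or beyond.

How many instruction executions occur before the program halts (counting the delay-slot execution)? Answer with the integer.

#0 slti  $r1, $r0, 14 ; 0/1/4/14
#1 bne  $r3, $r1, L7 ; 0/1/4/14 ; →target
#2 xori  $r3, $r1, 14 ; 0/1/4/15
#7 xori  $r3, $r3, 2 ; 0/1/4/13
#8 slt  $r0, $r0, $r0 ; 0/1/4/13
#9 and  $r0, $r3, $r0 ; 0/1/4/13

6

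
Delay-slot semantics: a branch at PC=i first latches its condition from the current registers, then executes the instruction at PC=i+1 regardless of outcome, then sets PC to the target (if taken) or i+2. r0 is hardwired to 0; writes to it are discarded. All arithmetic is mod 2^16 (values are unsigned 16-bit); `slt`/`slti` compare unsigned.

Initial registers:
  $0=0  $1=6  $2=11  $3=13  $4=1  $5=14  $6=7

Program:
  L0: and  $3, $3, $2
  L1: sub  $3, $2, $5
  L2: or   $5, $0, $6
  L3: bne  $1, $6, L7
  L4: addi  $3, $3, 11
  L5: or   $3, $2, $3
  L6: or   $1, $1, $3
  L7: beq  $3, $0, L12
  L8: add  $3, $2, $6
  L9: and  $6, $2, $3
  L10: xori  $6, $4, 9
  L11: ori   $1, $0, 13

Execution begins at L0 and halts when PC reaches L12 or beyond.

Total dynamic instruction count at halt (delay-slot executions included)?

10

PC=0  and  $3, $3, $2        | $0=0 $1=6 $2=11 $3=9 $4=1 $5=14 $6=7
PC=1  sub  $3, $2, $5        | $0=0 $1=6 $2=11 $3=65533 $4=1 $5=14 $6=7
PC=2  or   $5, $0, $6        | $0=0 $1=6 $2=11 $3=65533 $4=1 $5=7 $6=7
PC=3  bne  $1, $6, L7        | $0=0 $1=6 $2=11 $3=65533 $4=1 $5=7 $6=7  [TAKEN]
PC=4  addi  $3, $3, 11       | $0=0 $1=6 $2=11 $3=8 $4=1 $5=7 $6=7
PC=7  beq  $3, $0, L12       | $0=0 $1=6 $2=11 $3=8 $4=1 $5=7 $6=7  [not taken]
PC=8  add  $3, $2, $6        | $0=0 $1=6 $2=11 $3=18 $4=1 $5=7 $6=7
PC=9  and  $6, $2, $3        | $0=0 $1=6 $2=11 $3=18 $4=1 $5=7 $6=2
PC=10 xori  $6, $4, 9        | $0=0 $1=6 $2=11 $3=18 $4=1 $5=7 $6=8
PC=11 ori   $1, $0, 13       | $0=0 $1=13 $2=11 $3=18 $4=1 $5=7 $6=8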